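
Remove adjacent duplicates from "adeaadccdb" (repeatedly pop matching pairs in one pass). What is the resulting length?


Input: adeaadccdb
Stack-based adjacent duplicate removal:
  Read 'a': push. Stack: a
  Read 'd': push. Stack: ad
  Read 'e': push. Stack: ade
  Read 'a': push. Stack: adea
  Read 'a': matches stack top 'a' => pop. Stack: ade
  Read 'd': push. Stack: aded
  Read 'c': push. Stack: adedc
  Read 'c': matches stack top 'c' => pop. Stack: aded
  Read 'd': matches stack top 'd' => pop. Stack: ade
  Read 'b': push. Stack: adeb
Final stack: "adeb" (length 4)

4


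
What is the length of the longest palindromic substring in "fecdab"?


Input: "fecdab"
Checking substrings for palindromes:
  No multi-char palindromic substrings found
Longest palindromic substring: "f" with length 1

1


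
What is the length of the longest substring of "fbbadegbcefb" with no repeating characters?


Input: "fbbadegbcefb"
Sliding window (track last position of each char):
  Position 0 ('f'): window [0,0] length 1 -- new best
  Position 1 ('b'): window [0,1] length 2 -- new best
  Position 2 ('b'): repeat (last at 1), move window start to 2
  Position 2 ('b'): window [2,2] length 1
  Position 3 ('a'): window [2,3] length 2
  Position 4 ('d'): window [2,4] length 3 -- new best
  Position 5 ('e'): window [2,5] length 4 -- new best
  Position 6 ('g'): window [2,6] length 5 -- new best
  Position 7 ('b'): repeat (last at 2), move window start to 3
  Position 7 ('b'): window [3,7] length 5
  Position 8 ('c'): window [3,8] length 6 -- new best
  Position 9 ('e'): repeat (last at 5), move window start to 6
  Position 9 ('e'): window [6,9] length 4
  Position 10 ('f'): window [6,10] length 5
  Position 11 ('b'): repeat (last at 7), move window start to 8
  Position 11 ('b'): window [8,11] length 4
Longest substring with no repeats: "adegbc" with length 6

6


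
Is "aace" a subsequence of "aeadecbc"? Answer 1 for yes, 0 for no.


Check if "aace" is a subsequence of "aeadecbc"
Greedy scan:
  Position 0 ('a'): matches sub[0] = 'a'
  Position 1 ('e'): no match needed
  Position 2 ('a'): matches sub[1] = 'a'
  Position 3 ('d'): no match needed
  Position 4 ('e'): no match needed
  Position 5 ('c'): matches sub[2] = 'c'
  Position 6 ('b'): no match needed
  Position 7 ('c'): no match needed
Only matched 3/4 characters => not a subsequence

0


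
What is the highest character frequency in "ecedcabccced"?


Input: ecedcabccced
Character counts:
  'a': 1
  'b': 1
  'c': 5
  'd': 2
  'e': 3
Maximum frequency: 5

5


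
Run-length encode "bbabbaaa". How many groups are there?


Input: bbabbaaa
Scanning for consecutive runs:
  Group 1: 'b' x 2 (positions 0-1)
  Group 2: 'a' x 1 (positions 2-2)
  Group 3: 'b' x 2 (positions 3-4)
  Group 4: 'a' x 3 (positions 5-7)
Total groups: 4

4


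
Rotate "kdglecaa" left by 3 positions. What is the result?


Input: "kdglecaa", rotate left by 3
First 3 characters: "kdg"
Remaining characters: "lecaa"
Concatenate remaining + first: "lecaa" + "kdg" = "lecaakdg"

lecaakdg


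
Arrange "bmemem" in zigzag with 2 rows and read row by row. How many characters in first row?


Zigzag "bmemem" into 2 rows:
Placing characters:
  'b' => row 0
  'm' => row 1
  'e' => row 0
  'm' => row 1
  'e' => row 0
  'm' => row 1
Rows:
  Row 0: "bee"
  Row 1: "mmm"
First row length: 3

3


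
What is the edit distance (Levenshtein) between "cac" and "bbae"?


Computing edit distance: "cac" -> "bbae"
DP table:
           b    b    a    e
      0    1    2    3    4
  c   1    1    2    3    4
  a   2    2    2    2    3
  c   3    3    3    3    3
Edit distance = dp[3][4] = 3

3


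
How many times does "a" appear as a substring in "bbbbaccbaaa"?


Searching for "a" in "bbbbaccbaaa"
Scanning each position:
  Position 0: "b" => no
  Position 1: "b" => no
  Position 2: "b" => no
  Position 3: "b" => no
  Position 4: "a" => MATCH
  Position 5: "c" => no
  Position 6: "c" => no
  Position 7: "b" => no
  Position 8: "a" => MATCH
  Position 9: "a" => MATCH
  Position 10: "a" => MATCH
Total occurrences: 4

4


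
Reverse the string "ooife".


Input: ooife
Reading characters right to left:
  Position 4: 'e'
  Position 3: 'f'
  Position 2: 'i'
  Position 1: 'o'
  Position 0: 'o'
Reversed: efioo

efioo


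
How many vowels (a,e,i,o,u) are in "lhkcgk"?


Input: lhkcgk
Checking each character:
  'l' at position 0: consonant
  'h' at position 1: consonant
  'k' at position 2: consonant
  'c' at position 3: consonant
  'g' at position 4: consonant
  'k' at position 5: consonant
Total vowels: 0

0


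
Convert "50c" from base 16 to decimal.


Input: "50c" in base 16
Positional expansion:
  Digit '5' (value 5) x 16^2 = 1280
  Digit '0' (value 0) x 16^1 = 0
  Digit 'c' (value 12) x 16^0 = 12
Sum = 1292

1292


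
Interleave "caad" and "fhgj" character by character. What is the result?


Interleaving "caad" and "fhgj":
  Position 0: 'c' from first, 'f' from second => "cf"
  Position 1: 'a' from first, 'h' from second => "ah"
  Position 2: 'a' from first, 'g' from second => "ag"
  Position 3: 'd' from first, 'j' from second => "dj"
Result: cfahagdj

cfahagdj


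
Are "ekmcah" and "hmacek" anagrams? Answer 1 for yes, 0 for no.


Strings: "ekmcah", "hmacek"
Sorted first:  acehkm
Sorted second: acehkm
Sorted forms match => anagrams

1


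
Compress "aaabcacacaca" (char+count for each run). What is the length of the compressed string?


Input: aaabcacacaca
Runs:
  'a' x 3 => "a3"
  'b' x 1 => "b1"
  'c' x 1 => "c1"
  'a' x 1 => "a1"
  'c' x 1 => "c1"
  'a' x 1 => "a1"
  'c' x 1 => "c1"
  'a' x 1 => "a1"
  'c' x 1 => "c1"
  'a' x 1 => "a1"
Compressed: "a3b1c1a1c1a1c1a1c1a1"
Compressed length: 20

20


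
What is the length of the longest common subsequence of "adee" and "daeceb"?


LCS of "adee" and "daeceb"
DP table:
           d    a    e    c    e    b
      0    0    0    0    0    0    0
  a   0    0    1    1    1    1    1
  d   0    1    1    1    1    1    1
  e   0    1    1    2    2    2    2
  e   0    1    1    2    2    3    3
LCS length = dp[4][6] = 3

3


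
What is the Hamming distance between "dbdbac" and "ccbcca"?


Comparing "dbdbac" and "ccbcca" position by position:
  Position 0: 'd' vs 'c' => differ
  Position 1: 'b' vs 'c' => differ
  Position 2: 'd' vs 'b' => differ
  Position 3: 'b' vs 'c' => differ
  Position 4: 'a' vs 'c' => differ
  Position 5: 'c' vs 'a' => differ
Total differences (Hamming distance): 6

6


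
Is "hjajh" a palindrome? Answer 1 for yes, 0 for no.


Input: hjajh
Reversed: hjajh
  Compare pos 0 ('h') with pos 4 ('h'): match
  Compare pos 1 ('j') with pos 3 ('j'): match
Result: palindrome

1


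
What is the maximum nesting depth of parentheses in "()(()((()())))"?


Input: "()(()((()())))"
Tracking depth:
  Position 0 '(': depth becomes 1
  Position 1 ')': depth becomes 0
  Position 2 '(': depth becomes 1
  Position 3 '(': depth becomes 2
  Position 4 ')': depth becomes 1
  Position 5 '(': depth becomes 2
  Position 6 '(': depth becomes 3
  Position 7 '(': depth becomes 4
  Position 8 ')': depth becomes 3
  Position 9 '(': depth becomes 4
  Position 10 ')': depth becomes 3
  Position 11 ')': depth becomes 2
  Position 12 ')': depth becomes 1
  Position 13 ')': depth becomes 0
Maximum depth reached: 4

4


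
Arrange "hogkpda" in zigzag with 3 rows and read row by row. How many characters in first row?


Zigzag "hogkpda" into 3 rows:
Placing characters:
  'h' => row 0
  'o' => row 1
  'g' => row 2
  'k' => row 1
  'p' => row 0
  'd' => row 1
  'a' => row 2
Rows:
  Row 0: "hp"
  Row 1: "okd"
  Row 2: "ga"
First row length: 2

2


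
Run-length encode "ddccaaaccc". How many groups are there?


Input: ddccaaaccc
Scanning for consecutive runs:
  Group 1: 'd' x 2 (positions 0-1)
  Group 2: 'c' x 2 (positions 2-3)
  Group 3: 'a' x 3 (positions 4-6)
  Group 4: 'c' x 3 (positions 7-9)
Total groups: 4

4


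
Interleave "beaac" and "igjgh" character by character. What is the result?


Interleaving "beaac" and "igjgh":
  Position 0: 'b' from first, 'i' from second => "bi"
  Position 1: 'e' from first, 'g' from second => "eg"
  Position 2: 'a' from first, 'j' from second => "aj"
  Position 3: 'a' from first, 'g' from second => "ag"
  Position 4: 'c' from first, 'h' from second => "ch"
Result: biegajagch

biegajagch


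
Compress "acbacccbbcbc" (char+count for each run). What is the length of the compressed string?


Input: acbacccbbcbc
Runs:
  'a' x 1 => "a1"
  'c' x 1 => "c1"
  'b' x 1 => "b1"
  'a' x 1 => "a1"
  'c' x 3 => "c3"
  'b' x 2 => "b2"
  'c' x 1 => "c1"
  'b' x 1 => "b1"
  'c' x 1 => "c1"
Compressed: "a1c1b1a1c3b2c1b1c1"
Compressed length: 18

18


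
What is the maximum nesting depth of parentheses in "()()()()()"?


Input: "()()()()()"
Tracking depth:
  Position 0 '(': depth becomes 1
  Position 1 ')': depth becomes 0
  Position 2 '(': depth becomes 1
  Position 3 ')': depth becomes 0
  Position 4 '(': depth becomes 1
  Position 5 ')': depth becomes 0
  Position 6 '(': depth becomes 1
  Position 7 ')': depth becomes 0
  Position 8 '(': depth becomes 1
  Position 9 ')': depth becomes 0
Maximum depth reached: 1

1


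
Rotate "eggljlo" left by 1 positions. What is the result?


Input: "eggljlo", rotate left by 1
First 1 characters: "e"
Remaining characters: "ggljlo"
Concatenate remaining + first: "ggljlo" + "e" = "ggljloe"

ggljloe


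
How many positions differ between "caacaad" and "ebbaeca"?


Comparing "caacaad" and "ebbaeca" position by position:
  Position 0: 'c' vs 'e' => DIFFER
  Position 1: 'a' vs 'b' => DIFFER
  Position 2: 'a' vs 'b' => DIFFER
  Position 3: 'c' vs 'a' => DIFFER
  Position 4: 'a' vs 'e' => DIFFER
  Position 5: 'a' vs 'c' => DIFFER
  Position 6: 'd' vs 'a' => DIFFER
Positions that differ: 7

7


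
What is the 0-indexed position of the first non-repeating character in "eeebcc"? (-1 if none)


Input: eeebcc
Character frequencies:
  'b': 1
  'c': 2
  'e': 3
Scanning left to right for freq == 1:
  Position 0 ('e'): freq=3, skip
  Position 1 ('e'): freq=3, skip
  Position 2 ('e'): freq=3, skip
  Position 3 ('b'): unique! => answer = 3

3


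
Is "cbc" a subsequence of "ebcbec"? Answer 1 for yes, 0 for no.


Check if "cbc" is a subsequence of "ebcbec"
Greedy scan:
  Position 0 ('e'): no match needed
  Position 1 ('b'): no match needed
  Position 2 ('c'): matches sub[0] = 'c'
  Position 3 ('b'): matches sub[1] = 'b'
  Position 4 ('e'): no match needed
  Position 5 ('c'): matches sub[2] = 'c'
All 3 characters matched => is a subsequence

1


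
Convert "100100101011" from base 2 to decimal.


Input: "100100101011" in base 2
Positional expansion:
  Digit '1' (value 1) x 2^11 = 2048
  Digit '0' (value 0) x 2^10 = 0
  Digit '0' (value 0) x 2^9 = 0
  Digit '1' (value 1) x 2^8 = 256
  Digit '0' (value 0) x 2^7 = 0
  Digit '0' (value 0) x 2^6 = 0
  Digit '1' (value 1) x 2^5 = 32
  Digit '0' (value 0) x 2^4 = 0
  Digit '1' (value 1) x 2^3 = 8
  Digit '0' (value 0) x 2^2 = 0
  Digit '1' (value 1) x 2^1 = 2
  Digit '1' (value 1) x 2^0 = 1
Sum = 2347

2347


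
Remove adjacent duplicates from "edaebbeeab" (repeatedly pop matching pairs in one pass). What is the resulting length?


Input: edaebbeeab
Stack-based adjacent duplicate removal:
  Read 'e': push. Stack: e
  Read 'd': push. Stack: ed
  Read 'a': push. Stack: eda
  Read 'e': push. Stack: edae
  Read 'b': push. Stack: edaeb
  Read 'b': matches stack top 'b' => pop. Stack: edae
  Read 'e': matches stack top 'e' => pop. Stack: eda
  Read 'e': push. Stack: edae
  Read 'a': push. Stack: edaea
  Read 'b': push. Stack: edaeab
Final stack: "edaeab" (length 6)

6


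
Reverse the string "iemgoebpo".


Input: iemgoebpo
Reading characters right to left:
  Position 8: 'o'
  Position 7: 'p'
  Position 6: 'b'
  Position 5: 'e'
  Position 4: 'o'
  Position 3: 'g'
  Position 2: 'm'
  Position 1: 'e'
  Position 0: 'i'
Reversed: opbeogmei

opbeogmei


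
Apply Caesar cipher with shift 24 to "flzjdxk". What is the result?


Caesar cipher: shift "flzjdxk" by 24
  'f' (pos 5) + 24 = pos 3 = 'd'
  'l' (pos 11) + 24 = pos 9 = 'j'
  'z' (pos 25) + 24 = pos 23 = 'x'
  'j' (pos 9) + 24 = pos 7 = 'h'
  'd' (pos 3) + 24 = pos 1 = 'b'
  'x' (pos 23) + 24 = pos 21 = 'v'
  'k' (pos 10) + 24 = pos 8 = 'i'
Result: djxhbvi

djxhbvi


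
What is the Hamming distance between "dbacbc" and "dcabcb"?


Comparing "dbacbc" and "dcabcb" position by position:
  Position 0: 'd' vs 'd' => same
  Position 1: 'b' vs 'c' => differ
  Position 2: 'a' vs 'a' => same
  Position 3: 'c' vs 'b' => differ
  Position 4: 'b' vs 'c' => differ
  Position 5: 'c' vs 'b' => differ
Total differences (Hamming distance): 4

4


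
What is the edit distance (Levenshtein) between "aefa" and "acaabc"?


Computing edit distance: "aefa" -> "acaabc"
DP table:
           a    c    a    a    b    c
      0    1    2    3    4    5    6
  a   1    0    1    2    3    4    5
  e   2    1    1    2    3    4    5
  f   3    2    2    2    3    4    5
  a   4    3    3    2    2    3    4
Edit distance = dp[4][6] = 4

4


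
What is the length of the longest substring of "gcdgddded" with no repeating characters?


Input: "gcdgddded"
Sliding window (track last position of each char):
  Position 0 ('g'): window [0,0] length 1 -- new best
  Position 1 ('c'): window [0,1] length 2 -- new best
  Position 2 ('d'): window [0,2] length 3 -- new best
  Position 3 ('g'): repeat (last at 0), move window start to 1
  Position 3 ('g'): window [1,3] length 3
  Position 4 ('d'): repeat (last at 2), move window start to 3
  Position 4 ('d'): window [3,4] length 2
  Position 5 ('d'): repeat (last at 4), move window start to 5
  Position 5 ('d'): window [5,5] length 1
  Position 6 ('d'): repeat (last at 5), move window start to 6
  Position 6 ('d'): window [6,6] length 1
  Position 7 ('e'): window [6,7] length 2
  Position 8 ('d'): repeat (last at 6), move window start to 7
  Position 8 ('d'): window [7,8] length 2
Longest substring with no repeats: "gcd" with length 3

3


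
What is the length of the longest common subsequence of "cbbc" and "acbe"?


LCS of "cbbc" and "acbe"
DP table:
           a    c    b    e
      0    0    0    0    0
  c   0    0    1    1    1
  b   0    0    1    2    2
  b   0    0    1    2    2
  c   0    0    1    2    2
LCS length = dp[4][4] = 2

2


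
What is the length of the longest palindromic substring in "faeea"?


Input: "faeea"
Checking substrings for palindromes:
  [1:5] "aeea" (len 4) => palindrome
  [2:4] "ee" (len 2) => palindrome
Longest palindromic substring: "aeea" with length 4

4


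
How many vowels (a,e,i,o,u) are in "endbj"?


Input: endbj
Checking each character:
  'e' at position 0: vowel (running total: 1)
  'n' at position 1: consonant
  'd' at position 2: consonant
  'b' at position 3: consonant
  'j' at position 4: consonant
Total vowels: 1

1


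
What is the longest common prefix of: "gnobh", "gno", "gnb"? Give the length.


Words: gnobh, gno, gnb
  Position 0: all 'g' => match
  Position 1: all 'n' => match
  Position 2: ('o', 'o', 'b') => mismatch, stop
LCP = "gn" (length 2)

2


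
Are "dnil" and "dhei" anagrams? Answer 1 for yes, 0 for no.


Strings: "dnil", "dhei"
Sorted first:  diln
Sorted second: dehi
Differ at position 1: 'i' vs 'e' => not anagrams

0


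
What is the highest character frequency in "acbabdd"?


Input: acbabdd
Character counts:
  'a': 2
  'b': 2
  'c': 1
  'd': 2
Maximum frequency: 2

2


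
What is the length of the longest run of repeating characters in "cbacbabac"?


Input: "cbacbabac"
Scanning for longest run:
  Position 1 ('b'): new char, reset run to 1
  Position 2 ('a'): new char, reset run to 1
  Position 3 ('c'): new char, reset run to 1
  Position 4 ('b'): new char, reset run to 1
  Position 5 ('a'): new char, reset run to 1
  Position 6 ('b'): new char, reset run to 1
  Position 7 ('a'): new char, reset run to 1
  Position 8 ('c'): new char, reset run to 1
Longest run: 'c' with length 1

1


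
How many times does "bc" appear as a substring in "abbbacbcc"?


Searching for "bc" in "abbbacbcc"
Scanning each position:
  Position 0: "ab" => no
  Position 1: "bb" => no
  Position 2: "bb" => no
  Position 3: "ba" => no
  Position 4: "ac" => no
  Position 5: "cb" => no
  Position 6: "bc" => MATCH
  Position 7: "cc" => no
Total occurrences: 1

1


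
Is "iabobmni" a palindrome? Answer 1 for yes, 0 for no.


Input: iabobmni
Reversed: inmbobai
  Compare pos 0 ('i') with pos 7 ('i'): match
  Compare pos 1 ('a') with pos 6 ('n'): MISMATCH
  Compare pos 2 ('b') with pos 5 ('m'): MISMATCH
  Compare pos 3 ('o') with pos 4 ('b'): MISMATCH
Result: not a palindrome

0


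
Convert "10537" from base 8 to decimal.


Input: "10537" in base 8
Positional expansion:
  Digit '1' (value 1) x 8^4 = 4096
  Digit '0' (value 0) x 8^3 = 0
  Digit '5' (value 5) x 8^2 = 320
  Digit '3' (value 3) x 8^1 = 24
  Digit '7' (value 7) x 8^0 = 7
Sum = 4447

4447


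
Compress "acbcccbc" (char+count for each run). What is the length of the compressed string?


Input: acbcccbc
Runs:
  'a' x 1 => "a1"
  'c' x 1 => "c1"
  'b' x 1 => "b1"
  'c' x 3 => "c3"
  'b' x 1 => "b1"
  'c' x 1 => "c1"
Compressed: "a1c1b1c3b1c1"
Compressed length: 12

12


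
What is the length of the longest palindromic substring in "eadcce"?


Input: "eadcce"
Checking substrings for palindromes:
  [3:5] "cc" (len 2) => palindrome
Longest palindromic substring: "cc" with length 2

2


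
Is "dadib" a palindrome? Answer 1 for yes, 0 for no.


Input: dadib
Reversed: bidad
  Compare pos 0 ('d') with pos 4 ('b'): MISMATCH
  Compare pos 1 ('a') with pos 3 ('i'): MISMATCH
Result: not a palindrome

0


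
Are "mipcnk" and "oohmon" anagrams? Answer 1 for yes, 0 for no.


Strings: "mipcnk", "oohmon"
Sorted first:  cikmnp
Sorted second: hmnooo
Differ at position 0: 'c' vs 'h' => not anagrams

0


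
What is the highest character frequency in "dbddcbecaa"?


Input: dbddcbecaa
Character counts:
  'a': 2
  'b': 2
  'c': 2
  'd': 3
  'e': 1
Maximum frequency: 3

3


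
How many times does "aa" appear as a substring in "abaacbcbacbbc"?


Searching for "aa" in "abaacbcbacbbc"
Scanning each position:
  Position 0: "ab" => no
  Position 1: "ba" => no
  Position 2: "aa" => MATCH
  Position 3: "ac" => no
  Position 4: "cb" => no
  Position 5: "bc" => no
  Position 6: "cb" => no
  Position 7: "ba" => no
  Position 8: "ac" => no
  Position 9: "cb" => no
  Position 10: "bb" => no
  Position 11: "bc" => no
Total occurrences: 1

1


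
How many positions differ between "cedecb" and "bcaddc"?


Comparing "cedecb" and "bcaddc" position by position:
  Position 0: 'c' vs 'b' => DIFFER
  Position 1: 'e' vs 'c' => DIFFER
  Position 2: 'd' vs 'a' => DIFFER
  Position 3: 'e' vs 'd' => DIFFER
  Position 4: 'c' vs 'd' => DIFFER
  Position 5: 'b' vs 'c' => DIFFER
Positions that differ: 6

6


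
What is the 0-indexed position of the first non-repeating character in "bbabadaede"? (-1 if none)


Input: bbabadaede
Character frequencies:
  'a': 3
  'b': 3
  'd': 2
  'e': 2
Scanning left to right for freq == 1:
  Position 0 ('b'): freq=3, skip
  Position 1 ('b'): freq=3, skip
  Position 2 ('a'): freq=3, skip
  Position 3 ('b'): freq=3, skip
  Position 4 ('a'): freq=3, skip
  Position 5 ('d'): freq=2, skip
  Position 6 ('a'): freq=3, skip
  Position 7 ('e'): freq=2, skip
  Position 8 ('d'): freq=2, skip
  Position 9 ('e'): freq=2, skip
  No unique character found => answer = -1

-1


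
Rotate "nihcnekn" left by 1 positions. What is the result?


Input: "nihcnekn", rotate left by 1
First 1 characters: "n"
Remaining characters: "ihcnekn"
Concatenate remaining + first: "ihcnekn" + "n" = "ihcneknn"

ihcneknn


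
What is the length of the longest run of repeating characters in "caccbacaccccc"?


Input: "caccbacaccccc"
Scanning for longest run:
  Position 1 ('a'): new char, reset run to 1
  Position 2 ('c'): new char, reset run to 1
  Position 3 ('c'): continues run of 'c', length=2
  Position 4 ('b'): new char, reset run to 1
  Position 5 ('a'): new char, reset run to 1
  Position 6 ('c'): new char, reset run to 1
  Position 7 ('a'): new char, reset run to 1
  Position 8 ('c'): new char, reset run to 1
  Position 9 ('c'): continues run of 'c', length=2
  Position 10 ('c'): continues run of 'c', length=3
  Position 11 ('c'): continues run of 'c', length=4
  Position 12 ('c'): continues run of 'c', length=5
Longest run: 'c' with length 5

5


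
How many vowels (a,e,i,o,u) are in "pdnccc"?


Input: pdnccc
Checking each character:
  'p' at position 0: consonant
  'd' at position 1: consonant
  'n' at position 2: consonant
  'c' at position 3: consonant
  'c' at position 4: consonant
  'c' at position 5: consonant
Total vowels: 0

0


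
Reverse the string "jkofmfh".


Input: jkofmfh
Reading characters right to left:
  Position 6: 'h'
  Position 5: 'f'
  Position 4: 'm'
  Position 3: 'f'
  Position 2: 'o'
  Position 1: 'k'
  Position 0: 'j'
Reversed: hfmfokj

hfmfokj


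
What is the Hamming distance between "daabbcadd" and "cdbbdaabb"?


Comparing "daabbcadd" and "cdbbdaabb" position by position:
  Position 0: 'd' vs 'c' => differ
  Position 1: 'a' vs 'd' => differ
  Position 2: 'a' vs 'b' => differ
  Position 3: 'b' vs 'b' => same
  Position 4: 'b' vs 'd' => differ
  Position 5: 'c' vs 'a' => differ
  Position 6: 'a' vs 'a' => same
  Position 7: 'd' vs 'b' => differ
  Position 8: 'd' vs 'b' => differ
Total differences (Hamming distance): 7

7


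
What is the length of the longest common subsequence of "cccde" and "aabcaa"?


LCS of "cccde" and "aabcaa"
DP table:
           a    a    b    c    a    a
      0    0    0    0    0    0    0
  c   0    0    0    0    1    1    1
  c   0    0    0    0    1    1    1
  c   0    0    0    0    1    1    1
  d   0    0    0    0    1    1    1
  e   0    0    0    0    1    1    1
LCS length = dp[5][6] = 1

1


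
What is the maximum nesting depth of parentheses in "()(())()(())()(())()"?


Input: "()(())()(())()(())()"
Tracking depth:
  Position 0 '(': depth becomes 1
  Position 1 ')': depth becomes 0
  Position 2 '(': depth becomes 1
  Position 3 '(': depth becomes 2
  Position 4 ')': depth becomes 1
  Position 5 ')': depth becomes 0
  Position 6 '(': depth becomes 1
  Position 7 ')': depth becomes 0
  Position 8 '(': depth becomes 1
  Position 9 '(': depth becomes 2
  Position 10 ')': depth becomes 1
  Position 11 ')': depth becomes 0
  Position 12 '(': depth becomes 1
  Position 13 ')': depth becomes 0
  Position 14 '(': depth becomes 1
  Position 15 '(': depth becomes 2
  Position 16 ')': depth becomes 1
  Position 17 ')': depth becomes 0
  Position 18 '(': depth becomes 1
  Position 19 ')': depth becomes 0
Maximum depth reached: 2

2


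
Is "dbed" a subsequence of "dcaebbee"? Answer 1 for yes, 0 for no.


Check if "dbed" is a subsequence of "dcaebbee"
Greedy scan:
  Position 0 ('d'): matches sub[0] = 'd'
  Position 1 ('c'): no match needed
  Position 2 ('a'): no match needed
  Position 3 ('e'): no match needed
  Position 4 ('b'): matches sub[1] = 'b'
  Position 5 ('b'): no match needed
  Position 6 ('e'): matches sub[2] = 'e'
  Position 7 ('e'): no match needed
Only matched 3/4 characters => not a subsequence

0


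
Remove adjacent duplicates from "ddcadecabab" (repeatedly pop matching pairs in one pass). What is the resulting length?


Input: ddcadecabab
Stack-based adjacent duplicate removal:
  Read 'd': push. Stack: d
  Read 'd': matches stack top 'd' => pop. Stack: (empty)
  Read 'c': push. Stack: c
  Read 'a': push. Stack: ca
  Read 'd': push. Stack: cad
  Read 'e': push. Stack: cade
  Read 'c': push. Stack: cadec
  Read 'a': push. Stack: cadeca
  Read 'b': push. Stack: cadecab
  Read 'a': push. Stack: cadecaba
  Read 'b': push. Stack: cadecabab
Final stack: "cadecabab" (length 9)

9


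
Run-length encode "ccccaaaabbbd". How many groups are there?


Input: ccccaaaabbbd
Scanning for consecutive runs:
  Group 1: 'c' x 4 (positions 0-3)
  Group 2: 'a' x 4 (positions 4-7)
  Group 3: 'b' x 3 (positions 8-10)
  Group 4: 'd' x 1 (positions 11-11)
Total groups: 4

4


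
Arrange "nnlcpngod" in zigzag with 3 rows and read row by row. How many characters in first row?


Zigzag "nnlcpngod" into 3 rows:
Placing characters:
  'n' => row 0
  'n' => row 1
  'l' => row 2
  'c' => row 1
  'p' => row 0
  'n' => row 1
  'g' => row 2
  'o' => row 1
  'd' => row 0
Rows:
  Row 0: "npd"
  Row 1: "ncno"
  Row 2: "lg"
First row length: 3

3


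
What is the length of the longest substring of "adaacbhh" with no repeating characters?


Input: "adaacbhh"
Sliding window (track last position of each char):
  Position 0 ('a'): window [0,0] length 1 -- new best
  Position 1 ('d'): window [0,1] length 2 -- new best
  Position 2 ('a'): repeat (last at 0), move window start to 1
  Position 2 ('a'): window [1,2] length 2
  Position 3 ('a'): repeat (last at 2), move window start to 3
  Position 3 ('a'): window [3,3] length 1
  Position 4 ('c'): window [3,4] length 2
  Position 5 ('b'): window [3,5] length 3 -- new best
  Position 6 ('h'): window [3,6] length 4 -- new best
  Position 7 ('h'): repeat (last at 6), move window start to 7
  Position 7 ('h'): window [7,7] length 1
Longest substring with no repeats: "acbh" with length 4

4


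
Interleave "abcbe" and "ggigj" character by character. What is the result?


Interleaving "abcbe" and "ggigj":
  Position 0: 'a' from first, 'g' from second => "ag"
  Position 1: 'b' from first, 'g' from second => "bg"
  Position 2: 'c' from first, 'i' from second => "ci"
  Position 3: 'b' from first, 'g' from second => "bg"
  Position 4: 'e' from first, 'j' from second => "ej"
Result: agbgcibgej

agbgcibgej


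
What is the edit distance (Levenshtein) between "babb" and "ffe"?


Computing edit distance: "babb" -> "ffe"
DP table:
           f    f    e
      0    1    2    3
  b   1    1    2    3
  a   2    2    2    3
  b   3    3    3    3
  b   4    4    4    4
Edit distance = dp[4][3] = 4

4


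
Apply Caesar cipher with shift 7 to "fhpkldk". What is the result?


Caesar cipher: shift "fhpkldk" by 7
  'f' (pos 5) + 7 = pos 12 = 'm'
  'h' (pos 7) + 7 = pos 14 = 'o'
  'p' (pos 15) + 7 = pos 22 = 'w'
  'k' (pos 10) + 7 = pos 17 = 'r'
  'l' (pos 11) + 7 = pos 18 = 's'
  'd' (pos 3) + 7 = pos 10 = 'k'
  'k' (pos 10) + 7 = pos 17 = 'r'
Result: mowrskr

mowrskr


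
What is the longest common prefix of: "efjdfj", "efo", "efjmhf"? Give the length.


Words: efjdfj, efo, efjmhf
  Position 0: all 'e' => match
  Position 1: all 'f' => match
  Position 2: ('j', 'o', 'j') => mismatch, stop
LCP = "ef" (length 2)

2


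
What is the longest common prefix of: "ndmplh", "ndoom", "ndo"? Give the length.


Words: ndmplh, ndoom, ndo
  Position 0: all 'n' => match
  Position 1: all 'd' => match
  Position 2: ('m', 'o', 'o') => mismatch, stop
LCP = "nd" (length 2)

2


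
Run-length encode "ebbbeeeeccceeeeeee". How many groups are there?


Input: ebbbeeeeccceeeeeee
Scanning for consecutive runs:
  Group 1: 'e' x 1 (positions 0-0)
  Group 2: 'b' x 3 (positions 1-3)
  Group 3: 'e' x 4 (positions 4-7)
  Group 4: 'c' x 3 (positions 8-10)
  Group 5: 'e' x 7 (positions 11-17)
Total groups: 5

5


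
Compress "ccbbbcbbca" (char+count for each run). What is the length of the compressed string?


Input: ccbbbcbbca
Runs:
  'c' x 2 => "c2"
  'b' x 3 => "b3"
  'c' x 1 => "c1"
  'b' x 2 => "b2"
  'c' x 1 => "c1"
  'a' x 1 => "a1"
Compressed: "c2b3c1b2c1a1"
Compressed length: 12

12


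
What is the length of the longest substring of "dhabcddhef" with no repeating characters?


Input: "dhabcddhef"
Sliding window (track last position of each char):
  Position 0 ('d'): window [0,0] length 1 -- new best
  Position 1 ('h'): window [0,1] length 2 -- new best
  Position 2 ('a'): window [0,2] length 3 -- new best
  Position 3 ('b'): window [0,3] length 4 -- new best
  Position 4 ('c'): window [0,4] length 5 -- new best
  Position 5 ('d'): repeat (last at 0), move window start to 1
  Position 5 ('d'): window [1,5] length 5
  Position 6 ('d'): repeat (last at 5), move window start to 6
  Position 6 ('d'): window [6,6] length 1
  Position 7 ('h'): window [6,7] length 2
  Position 8 ('e'): window [6,8] length 3
  Position 9 ('f'): window [6,9] length 4
Longest substring with no repeats: "dhabc" with length 5

5


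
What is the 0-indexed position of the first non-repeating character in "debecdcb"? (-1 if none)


Input: debecdcb
Character frequencies:
  'b': 2
  'c': 2
  'd': 2
  'e': 2
Scanning left to right for freq == 1:
  Position 0 ('d'): freq=2, skip
  Position 1 ('e'): freq=2, skip
  Position 2 ('b'): freq=2, skip
  Position 3 ('e'): freq=2, skip
  Position 4 ('c'): freq=2, skip
  Position 5 ('d'): freq=2, skip
  Position 6 ('c'): freq=2, skip
  Position 7 ('b'): freq=2, skip
  No unique character found => answer = -1

-1


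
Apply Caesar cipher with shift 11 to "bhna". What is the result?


Caesar cipher: shift "bhna" by 11
  'b' (pos 1) + 11 = pos 12 = 'm'
  'h' (pos 7) + 11 = pos 18 = 's'
  'n' (pos 13) + 11 = pos 24 = 'y'
  'a' (pos 0) + 11 = pos 11 = 'l'
Result: msyl

msyl


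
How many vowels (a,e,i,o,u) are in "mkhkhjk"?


Input: mkhkhjk
Checking each character:
  'm' at position 0: consonant
  'k' at position 1: consonant
  'h' at position 2: consonant
  'k' at position 3: consonant
  'h' at position 4: consonant
  'j' at position 5: consonant
  'k' at position 6: consonant
Total vowels: 0

0


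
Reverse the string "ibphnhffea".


Input: ibphnhffea
Reading characters right to left:
  Position 9: 'a'
  Position 8: 'e'
  Position 7: 'f'
  Position 6: 'f'
  Position 5: 'h'
  Position 4: 'n'
  Position 3: 'h'
  Position 2: 'p'
  Position 1: 'b'
  Position 0: 'i'
Reversed: aeffhnhpbi

aeffhnhpbi


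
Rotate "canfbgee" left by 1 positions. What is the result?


Input: "canfbgee", rotate left by 1
First 1 characters: "c"
Remaining characters: "anfbgee"
Concatenate remaining + first: "anfbgee" + "c" = "anfbgeec"

anfbgeec


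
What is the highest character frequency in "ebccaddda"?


Input: ebccaddda
Character counts:
  'a': 2
  'b': 1
  'c': 2
  'd': 3
  'e': 1
Maximum frequency: 3

3


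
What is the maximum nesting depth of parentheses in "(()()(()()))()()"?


Input: "(()()(()()))()()"
Tracking depth:
  Position 0 '(': depth becomes 1
  Position 1 '(': depth becomes 2
  Position 2 ')': depth becomes 1
  Position 3 '(': depth becomes 2
  Position 4 ')': depth becomes 1
  Position 5 '(': depth becomes 2
  Position 6 '(': depth becomes 3
  Position 7 ')': depth becomes 2
  Position 8 '(': depth becomes 3
  Position 9 ')': depth becomes 2
  Position 10 ')': depth becomes 1
  Position 11 ')': depth becomes 0
  Position 12 '(': depth becomes 1
  Position 13 ')': depth becomes 0
  Position 14 '(': depth becomes 1
  Position 15 ')': depth becomes 0
Maximum depth reached: 3

3


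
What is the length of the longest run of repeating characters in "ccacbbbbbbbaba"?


Input: "ccacbbbbbbbaba"
Scanning for longest run:
  Position 1 ('c'): continues run of 'c', length=2
  Position 2 ('a'): new char, reset run to 1
  Position 3 ('c'): new char, reset run to 1
  Position 4 ('b'): new char, reset run to 1
  Position 5 ('b'): continues run of 'b', length=2
  Position 6 ('b'): continues run of 'b', length=3
  Position 7 ('b'): continues run of 'b', length=4
  Position 8 ('b'): continues run of 'b', length=5
  Position 9 ('b'): continues run of 'b', length=6
  Position 10 ('b'): continues run of 'b', length=7
  Position 11 ('a'): new char, reset run to 1
  Position 12 ('b'): new char, reset run to 1
  Position 13 ('a'): new char, reset run to 1
Longest run: 'b' with length 7

7


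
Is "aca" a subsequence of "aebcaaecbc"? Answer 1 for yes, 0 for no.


Check if "aca" is a subsequence of "aebcaaecbc"
Greedy scan:
  Position 0 ('a'): matches sub[0] = 'a'
  Position 1 ('e'): no match needed
  Position 2 ('b'): no match needed
  Position 3 ('c'): matches sub[1] = 'c'
  Position 4 ('a'): matches sub[2] = 'a'
  Position 5 ('a'): no match needed
  Position 6 ('e'): no match needed
  Position 7 ('c'): no match needed
  Position 8 ('b'): no match needed
  Position 9 ('c'): no match needed
All 3 characters matched => is a subsequence

1


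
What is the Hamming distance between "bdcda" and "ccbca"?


Comparing "bdcda" and "ccbca" position by position:
  Position 0: 'b' vs 'c' => differ
  Position 1: 'd' vs 'c' => differ
  Position 2: 'c' vs 'b' => differ
  Position 3: 'd' vs 'c' => differ
  Position 4: 'a' vs 'a' => same
Total differences (Hamming distance): 4

4


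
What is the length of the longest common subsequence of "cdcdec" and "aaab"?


LCS of "cdcdec" and "aaab"
DP table:
           a    a    a    b
      0    0    0    0    0
  c   0    0    0    0    0
  d   0    0    0    0    0
  c   0    0    0    0    0
  d   0    0    0    0    0
  e   0    0    0    0    0
  c   0    0    0    0    0
LCS length = dp[6][4] = 0

0


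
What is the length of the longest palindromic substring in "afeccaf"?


Input: "afeccaf"
Checking substrings for palindromes:
  [3:5] "cc" (len 2) => palindrome
Longest palindromic substring: "cc" with length 2

2


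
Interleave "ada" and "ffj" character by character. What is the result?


Interleaving "ada" and "ffj":
  Position 0: 'a' from first, 'f' from second => "af"
  Position 1: 'd' from first, 'f' from second => "df"
  Position 2: 'a' from first, 'j' from second => "aj"
Result: afdfaj

afdfaj


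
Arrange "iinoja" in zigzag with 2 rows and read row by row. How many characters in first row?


Zigzag "iinoja" into 2 rows:
Placing characters:
  'i' => row 0
  'i' => row 1
  'n' => row 0
  'o' => row 1
  'j' => row 0
  'a' => row 1
Rows:
  Row 0: "inj"
  Row 1: "ioa"
First row length: 3

3


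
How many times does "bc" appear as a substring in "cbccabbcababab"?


Searching for "bc" in "cbccabbcababab"
Scanning each position:
  Position 0: "cb" => no
  Position 1: "bc" => MATCH
  Position 2: "cc" => no
  Position 3: "ca" => no
  Position 4: "ab" => no
  Position 5: "bb" => no
  Position 6: "bc" => MATCH
  Position 7: "ca" => no
  Position 8: "ab" => no
  Position 9: "ba" => no
  Position 10: "ab" => no
  Position 11: "ba" => no
  Position 12: "ab" => no
Total occurrences: 2

2


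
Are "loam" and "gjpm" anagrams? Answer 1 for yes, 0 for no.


Strings: "loam", "gjpm"
Sorted first:  almo
Sorted second: gjmp
Differ at position 0: 'a' vs 'g' => not anagrams

0


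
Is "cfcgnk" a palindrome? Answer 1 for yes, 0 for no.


Input: cfcgnk
Reversed: kngcfc
  Compare pos 0 ('c') with pos 5 ('k'): MISMATCH
  Compare pos 1 ('f') with pos 4 ('n'): MISMATCH
  Compare pos 2 ('c') with pos 3 ('g'): MISMATCH
Result: not a palindrome

0


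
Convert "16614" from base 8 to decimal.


Input: "16614" in base 8
Positional expansion:
  Digit '1' (value 1) x 8^4 = 4096
  Digit '6' (value 6) x 8^3 = 3072
  Digit '6' (value 6) x 8^2 = 384
  Digit '1' (value 1) x 8^1 = 8
  Digit '4' (value 4) x 8^0 = 4
Sum = 7564

7564


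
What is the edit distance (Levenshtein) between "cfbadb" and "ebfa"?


Computing edit distance: "cfbadb" -> "ebfa"
DP table:
           e    b    f    a
      0    1    2    3    4
  c   1    1    2    3    4
  f   2    2    2    2    3
  b   3    3    2    3    3
  a   4    4    3    3    3
  d   5    5    4    4    4
  b   6    6    5    5    5
Edit distance = dp[6][4] = 5

5


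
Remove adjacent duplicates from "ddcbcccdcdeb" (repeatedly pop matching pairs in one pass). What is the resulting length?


Input: ddcbcccdcdeb
Stack-based adjacent duplicate removal:
  Read 'd': push. Stack: d
  Read 'd': matches stack top 'd' => pop. Stack: (empty)
  Read 'c': push. Stack: c
  Read 'b': push. Stack: cb
  Read 'c': push. Stack: cbc
  Read 'c': matches stack top 'c' => pop. Stack: cb
  Read 'c': push. Stack: cbc
  Read 'd': push. Stack: cbcd
  Read 'c': push. Stack: cbcdc
  Read 'd': push. Stack: cbcdcd
  Read 'e': push. Stack: cbcdcde
  Read 'b': push. Stack: cbcdcdeb
Final stack: "cbcdcdeb" (length 8)

8


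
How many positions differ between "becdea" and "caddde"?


Comparing "becdea" and "caddde" position by position:
  Position 0: 'b' vs 'c' => DIFFER
  Position 1: 'e' vs 'a' => DIFFER
  Position 2: 'c' vs 'd' => DIFFER
  Position 3: 'd' vs 'd' => same
  Position 4: 'e' vs 'd' => DIFFER
  Position 5: 'a' vs 'e' => DIFFER
Positions that differ: 5

5


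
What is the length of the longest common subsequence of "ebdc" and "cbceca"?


LCS of "ebdc" and "cbceca"
DP table:
           c    b    c    e    c    a
      0    0    0    0    0    0    0
  e   0    0    0    0    1    1    1
  b   0    0    1    1    1    1    1
  d   0    0    1    1    1    1    1
  c   0    1    1    2    2    2    2
LCS length = dp[4][6] = 2

2


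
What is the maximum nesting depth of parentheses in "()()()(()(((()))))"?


Input: "()()()(()(((()))))"
Tracking depth:
  Position 0 '(': depth becomes 1
  Position 1 ')': depth becomes 0
  Position 2 '(': depth becomes 1
  Position 3 ')': depth becomes 0
  Position 4 '(': depth becomes 1
  Position 5 ')': depth becomes 0
  Position 6 '(': depth becomes 1
  Position 7 '(': depth becomes 2
  Position 8 ')': depth becomes 1
  Position 9 '(': depth becomes 2
  Position 10 '(': depth becomes 3
  Position 11 '(': depth becomes 4
  Position 12 '(': depth becomes 5
  Position 13 ')': depth becomes 4
  Position 14 ')': depth becomes 3
  Position 15 ')': depth becomes 2
  Position 16 ')': depth becomes 1
  Position 17 ')': depth becomes 0
Maximum depth reached: 5

5


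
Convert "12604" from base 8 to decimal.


Input: "12604" in base 8
Positional expansion:
  Digit '1' (value 1) x 8^4 = 4096
  Digit '2' (value 2) x 8^3 = 1024
  Digit '6' (value 6) x 8^2 = 384
  Digit '0' (value 0) x 8^1 = 0
  Digit '4' (value 4) x 8^0 = 4
Sum = 5508

5508


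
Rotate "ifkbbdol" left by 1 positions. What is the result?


Input: "ifkbbdol", rotate left by 1
First 1 characters: "i"
Remaining characters: "fkbbdol"
Concatenate remaining + first: "fkbbdol" + "i" = "fkbbdoli"

fkbbdoli


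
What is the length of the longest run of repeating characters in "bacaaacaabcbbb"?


Input: "bacaaacaabcbbb"
Scanning for longest run:
  Position 1 ('a'): new char, reset run to 1
  Position 2 ('c'): new char, reset run to 1
  Position 3 ('a'): new char, reset run to 1
  Position 4 ('a'): continues run of 'a', length=2
  Position 5 ('a'): continues run of 'a', length=3
  Position 6 ('c'): new char, reset run to 1
  Position 7 ('a'): new char, reset run to 1
  Position 8 ('a'): continues run of 'a', length=2
  Position 9 ('b'): new char, reset run to 1
  Position 10 ('c'): new char, reset run to 1
  Position 11 ('b'): new char, reset run to 1
  Position 12 ('b'): continues run of 'b', length=2
  Position 13 ('b'): continues run of 'b', length=3
Longest run: 'a' with length 3

3


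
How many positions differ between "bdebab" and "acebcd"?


Comparing "bdebab" and "acebcd" position by position:
  Position 0: 'b' vs 'a' => DIFFER
  Position 1: 'd' vs 'c' => DIFFER
  Position 2: 'e' vs 'e' => same
  Position 3: 'b' vs 'b' => same
  Position 4: 'a' vs 'c' => DIFFER
  Position 5: 'b' vs 'd' => DIFFER
Positions that differ: 4

4


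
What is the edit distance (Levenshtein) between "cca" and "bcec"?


Computing edit distance: "cca" -> "bcec"
DP table:
           b    c    e    c
      0    1    2    3    4
  c   1    1    1    2    3
  c   2    2    1    2    2
  a   3    3    2    2    3
Edit distance = dp[3][4] = 3

3


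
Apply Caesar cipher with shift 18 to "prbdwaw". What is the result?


Caesar cipher: shift "prbdwaw" by 18
  'p' (pos 15) + 18 = pos 7 = 'h'
  'r' (pos 17) + 18 = pos 9 = 'j'
  'b' (pos 1) + 18 = pos 19 = 't'
  'd' (pos 3) + 18 = pos 21 = 'v'
  'w' (pos 22) + 18 = pos 14 = 'o'
  'a' (pos 0) + 18 = pos 18 = 's'
  'w' (pos 22) + 18 = pos 14 = 'o'
Result: hjtvoso

hjtvoso


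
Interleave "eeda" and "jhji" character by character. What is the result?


Interleaving "eeda" and "jhji":
  Position 0: 'e' from first, 'j' from second => "ej"
  Position 1: 'e' from first, 'h' from second => "eh"
  Position 2: 'd' from first, 'j' from second => "dj"
  Position 3: 'a' from first, 'i' from second => "ai"
Result: ejehdjai

ejehdjai
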